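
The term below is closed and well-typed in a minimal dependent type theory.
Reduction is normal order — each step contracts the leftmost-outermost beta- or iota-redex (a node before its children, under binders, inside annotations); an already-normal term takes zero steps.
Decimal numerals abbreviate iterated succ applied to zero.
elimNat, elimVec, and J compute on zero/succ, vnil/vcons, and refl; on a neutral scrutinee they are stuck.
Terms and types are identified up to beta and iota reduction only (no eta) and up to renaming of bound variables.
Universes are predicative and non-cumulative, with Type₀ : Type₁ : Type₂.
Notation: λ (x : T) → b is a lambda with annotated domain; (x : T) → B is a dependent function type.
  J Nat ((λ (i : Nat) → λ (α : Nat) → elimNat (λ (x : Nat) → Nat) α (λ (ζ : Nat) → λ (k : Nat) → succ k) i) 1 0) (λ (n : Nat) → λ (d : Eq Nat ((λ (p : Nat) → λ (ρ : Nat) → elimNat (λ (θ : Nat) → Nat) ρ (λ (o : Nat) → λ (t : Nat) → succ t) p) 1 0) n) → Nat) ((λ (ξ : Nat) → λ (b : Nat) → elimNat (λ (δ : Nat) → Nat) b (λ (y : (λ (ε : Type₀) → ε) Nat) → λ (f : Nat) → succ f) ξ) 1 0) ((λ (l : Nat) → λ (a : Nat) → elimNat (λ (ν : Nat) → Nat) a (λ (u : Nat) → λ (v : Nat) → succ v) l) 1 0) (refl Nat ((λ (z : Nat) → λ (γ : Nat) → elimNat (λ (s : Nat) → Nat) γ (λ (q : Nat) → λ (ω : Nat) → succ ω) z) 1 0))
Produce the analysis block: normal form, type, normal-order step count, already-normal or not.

reduced normal form:
  1
type:
  Nat
steps to reach normal form (normal order): 7
started in normal form: no
first contracted redex: a J iota-redex


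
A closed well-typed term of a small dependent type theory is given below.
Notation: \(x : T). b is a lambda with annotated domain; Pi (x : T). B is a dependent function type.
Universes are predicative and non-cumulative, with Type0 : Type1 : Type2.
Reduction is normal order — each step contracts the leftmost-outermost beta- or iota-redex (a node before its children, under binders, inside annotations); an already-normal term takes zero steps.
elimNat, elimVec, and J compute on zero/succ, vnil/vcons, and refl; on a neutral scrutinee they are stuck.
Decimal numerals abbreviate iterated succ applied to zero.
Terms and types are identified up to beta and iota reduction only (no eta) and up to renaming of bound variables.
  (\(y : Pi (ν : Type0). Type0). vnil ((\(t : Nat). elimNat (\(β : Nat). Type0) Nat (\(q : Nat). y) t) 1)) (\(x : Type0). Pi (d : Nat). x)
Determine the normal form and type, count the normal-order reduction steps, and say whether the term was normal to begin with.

normal form:
  vnil (Pi (y : Nat). Nat)
type:
  Vec (Pi (y : Nat). Nat) 0
steps to reach normal form (normal order): 6
term was already normal: no
first redex: a beta-redex


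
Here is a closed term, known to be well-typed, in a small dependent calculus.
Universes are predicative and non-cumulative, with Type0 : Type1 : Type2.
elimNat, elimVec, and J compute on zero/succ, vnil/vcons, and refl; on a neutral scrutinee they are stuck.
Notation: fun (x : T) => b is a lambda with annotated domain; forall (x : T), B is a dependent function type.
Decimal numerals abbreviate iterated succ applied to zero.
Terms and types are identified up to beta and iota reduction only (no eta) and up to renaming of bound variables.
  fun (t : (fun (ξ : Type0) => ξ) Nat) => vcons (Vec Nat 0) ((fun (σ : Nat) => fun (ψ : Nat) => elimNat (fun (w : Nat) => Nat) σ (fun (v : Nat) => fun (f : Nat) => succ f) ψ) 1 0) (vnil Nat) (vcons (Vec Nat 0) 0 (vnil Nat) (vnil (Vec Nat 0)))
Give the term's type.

the term's type:
  forall (t : Nat), Vec (Vec Nat 0) 2


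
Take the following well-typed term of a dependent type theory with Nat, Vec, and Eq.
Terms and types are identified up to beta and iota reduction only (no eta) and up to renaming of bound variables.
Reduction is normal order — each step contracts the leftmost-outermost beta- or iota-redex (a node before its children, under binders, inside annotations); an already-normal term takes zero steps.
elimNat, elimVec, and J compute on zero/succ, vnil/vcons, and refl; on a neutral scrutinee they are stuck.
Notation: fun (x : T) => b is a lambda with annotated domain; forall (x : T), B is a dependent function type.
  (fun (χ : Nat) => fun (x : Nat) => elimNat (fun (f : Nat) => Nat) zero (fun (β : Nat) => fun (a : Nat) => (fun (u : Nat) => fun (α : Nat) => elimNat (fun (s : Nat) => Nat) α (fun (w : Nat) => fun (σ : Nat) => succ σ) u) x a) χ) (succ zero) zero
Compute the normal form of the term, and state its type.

normal form:
  zero
the term's type:
  Nat


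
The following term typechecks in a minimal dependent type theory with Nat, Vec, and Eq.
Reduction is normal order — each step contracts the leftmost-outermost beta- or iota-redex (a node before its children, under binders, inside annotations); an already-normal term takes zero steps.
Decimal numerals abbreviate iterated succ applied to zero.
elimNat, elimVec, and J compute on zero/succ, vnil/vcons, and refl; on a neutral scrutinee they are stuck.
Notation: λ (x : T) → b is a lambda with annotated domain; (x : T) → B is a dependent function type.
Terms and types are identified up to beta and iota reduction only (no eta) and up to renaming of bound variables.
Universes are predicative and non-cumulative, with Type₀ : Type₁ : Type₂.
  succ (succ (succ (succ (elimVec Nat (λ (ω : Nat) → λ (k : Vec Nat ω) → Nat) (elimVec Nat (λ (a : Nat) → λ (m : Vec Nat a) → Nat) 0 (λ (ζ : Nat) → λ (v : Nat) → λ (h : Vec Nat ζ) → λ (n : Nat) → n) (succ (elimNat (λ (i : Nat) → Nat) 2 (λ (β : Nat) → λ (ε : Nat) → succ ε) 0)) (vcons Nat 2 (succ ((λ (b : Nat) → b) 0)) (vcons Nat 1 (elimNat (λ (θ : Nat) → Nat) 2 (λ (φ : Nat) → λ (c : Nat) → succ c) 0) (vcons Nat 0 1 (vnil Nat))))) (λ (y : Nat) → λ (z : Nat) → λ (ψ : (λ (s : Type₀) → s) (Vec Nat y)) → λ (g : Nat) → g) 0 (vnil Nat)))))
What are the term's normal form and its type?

reduced normal form:
  4
type:
  Nat
observation: the term reaches its normal form after 17 normal-order steps.


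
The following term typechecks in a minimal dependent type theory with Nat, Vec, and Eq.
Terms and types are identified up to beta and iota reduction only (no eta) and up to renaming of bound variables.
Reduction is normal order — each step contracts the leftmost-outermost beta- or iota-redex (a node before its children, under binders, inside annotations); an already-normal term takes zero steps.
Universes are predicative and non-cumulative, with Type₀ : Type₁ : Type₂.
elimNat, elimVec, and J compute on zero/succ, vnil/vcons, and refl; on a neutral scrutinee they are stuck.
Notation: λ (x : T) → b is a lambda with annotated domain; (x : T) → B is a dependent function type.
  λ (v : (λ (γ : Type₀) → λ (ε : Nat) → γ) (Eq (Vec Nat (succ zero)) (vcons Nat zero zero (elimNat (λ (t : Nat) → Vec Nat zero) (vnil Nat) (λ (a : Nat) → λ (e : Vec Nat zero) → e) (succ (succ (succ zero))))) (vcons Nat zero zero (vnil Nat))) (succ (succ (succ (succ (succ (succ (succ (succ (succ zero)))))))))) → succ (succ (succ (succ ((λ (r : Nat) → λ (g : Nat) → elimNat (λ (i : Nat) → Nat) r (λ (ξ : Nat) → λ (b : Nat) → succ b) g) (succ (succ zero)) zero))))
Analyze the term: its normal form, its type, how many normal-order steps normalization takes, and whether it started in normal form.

normal form:
  λ (v : Eq (Vec Nat (succ zero)) (vcons Nat zero zero (vnil Nat)) (vcons Nat zero zero (vnil Nat))) → succ (succ (succ (succ (succ (succ zero)))))
the term's type:
  (v : Eq (Vec Nat (succ zero)) (vcons Nat zero zero (vnil Nat)) (vcons Nat zero zero (vnil Nat))) → Nat
reduction steps (normal order): 15
started in normal form: no
first redex: a beta-redex


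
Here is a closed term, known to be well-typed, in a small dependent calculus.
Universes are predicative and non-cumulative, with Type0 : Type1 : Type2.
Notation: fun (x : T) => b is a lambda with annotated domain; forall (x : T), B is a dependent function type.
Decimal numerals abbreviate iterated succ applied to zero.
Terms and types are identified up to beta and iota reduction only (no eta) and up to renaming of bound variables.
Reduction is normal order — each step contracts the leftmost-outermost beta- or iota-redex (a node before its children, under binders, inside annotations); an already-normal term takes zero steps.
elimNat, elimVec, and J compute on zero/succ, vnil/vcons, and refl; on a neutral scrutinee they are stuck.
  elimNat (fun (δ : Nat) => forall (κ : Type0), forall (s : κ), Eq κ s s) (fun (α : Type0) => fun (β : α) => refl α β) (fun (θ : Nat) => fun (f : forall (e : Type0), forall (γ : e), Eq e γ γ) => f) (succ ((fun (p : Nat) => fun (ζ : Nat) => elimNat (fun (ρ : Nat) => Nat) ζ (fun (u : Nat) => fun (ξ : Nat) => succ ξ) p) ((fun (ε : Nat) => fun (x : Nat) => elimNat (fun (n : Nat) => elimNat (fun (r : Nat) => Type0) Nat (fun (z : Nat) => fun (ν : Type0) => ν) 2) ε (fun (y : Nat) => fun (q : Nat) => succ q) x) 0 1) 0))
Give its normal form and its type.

reduced normal form:
  fun (δ : Type0) => fun (κ : δ) => refl δ κ
the term's type:
  forall (δ : Type0), forall (κ : δ), Eq δ κ κ


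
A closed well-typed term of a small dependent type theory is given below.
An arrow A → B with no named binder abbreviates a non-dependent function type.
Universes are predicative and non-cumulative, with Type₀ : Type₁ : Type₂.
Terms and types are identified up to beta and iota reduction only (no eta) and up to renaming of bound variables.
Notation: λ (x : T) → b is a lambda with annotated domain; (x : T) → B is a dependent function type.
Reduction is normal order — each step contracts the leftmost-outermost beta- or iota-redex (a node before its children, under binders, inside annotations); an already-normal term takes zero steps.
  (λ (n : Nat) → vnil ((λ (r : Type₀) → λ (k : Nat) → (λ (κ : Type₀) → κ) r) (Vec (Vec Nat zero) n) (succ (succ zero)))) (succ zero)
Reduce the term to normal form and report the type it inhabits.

reduced normal form:
  vnil (Vec (Vec Nat zero) (succ zero))
inferred type:
  Vec (Vec (Vec Nat zero) (succ zero)) zero


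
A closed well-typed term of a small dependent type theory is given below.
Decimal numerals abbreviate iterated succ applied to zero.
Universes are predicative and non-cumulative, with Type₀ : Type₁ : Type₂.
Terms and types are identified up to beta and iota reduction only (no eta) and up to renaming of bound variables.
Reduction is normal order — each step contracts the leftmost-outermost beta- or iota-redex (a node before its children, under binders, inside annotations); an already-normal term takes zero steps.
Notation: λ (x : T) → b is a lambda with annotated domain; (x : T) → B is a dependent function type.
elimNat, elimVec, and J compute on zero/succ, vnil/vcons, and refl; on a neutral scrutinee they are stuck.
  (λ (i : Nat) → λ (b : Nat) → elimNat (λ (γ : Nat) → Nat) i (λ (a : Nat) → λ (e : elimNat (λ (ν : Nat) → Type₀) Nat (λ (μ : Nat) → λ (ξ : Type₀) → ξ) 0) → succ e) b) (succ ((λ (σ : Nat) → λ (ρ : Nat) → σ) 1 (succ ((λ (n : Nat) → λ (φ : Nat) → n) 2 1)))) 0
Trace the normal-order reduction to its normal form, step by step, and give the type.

normal-order reduction sequence:
  (λ (i : Nat) → λ (b : Nat) → elimNat (λ (γ : Nat) → Nat) i (λ (a : Nat) → λ (e : elimNat (λ (ν : Nat) → Type₀) Nat (λ (μ : Nat) → λ (ξ : Type₀) → ξ) 0) → succ e) b) (succ ((λ (σ : Nat) → λ (ρ : Nat) → σ) 1 (succ ((λ (n : Nat) → λ (φ : Nat) → n) 2 1)))) 0
  ~> (λ (i : Nat) → elimNat (λ (b : Nat) → Nat) (succ ((λ (γ : Nat) → λ (a : Nat) → γ) 1 (succ ((λ (e : Nat) → λ (ν : Nat) → e) 2 1)))) (λ (μ : Nat) → λ (ξ : elimNat (λ (σ : Nat) → Type₀) Nat (λ (ρ : Nat) → λ (n : Type₀) → n) 0) → succ ξ) i) 0
  ~> elimNat (λ (i : Nat) → Nat) (succ ((λ (b : Nat) → λ (γ : Nat) → b) 1 (succ ((λ (a : Nat) → λ (e : Nat) → a) 2 1)))) (λ (ν : Nat) → λ (μ : elimNat (λ (ξ : Nat) → Type₀) Nat (λ (σ : Nat) → λ (ρ : Type₀) → ρ) 0) → succ μ) 0
  ~> succ ((λ (i : Nat) → λ (b : Nat) → i) 1 (succ ((λ (γ : Nat) → λ (a : Nat) → γ) 2 1)))
  ~> succ ((λ (i : Nat) → 1) (succ ((λ (b : Nat) → λ (γ : Nat) → b) 2 1)))
  ~> 2
type:
  Nat


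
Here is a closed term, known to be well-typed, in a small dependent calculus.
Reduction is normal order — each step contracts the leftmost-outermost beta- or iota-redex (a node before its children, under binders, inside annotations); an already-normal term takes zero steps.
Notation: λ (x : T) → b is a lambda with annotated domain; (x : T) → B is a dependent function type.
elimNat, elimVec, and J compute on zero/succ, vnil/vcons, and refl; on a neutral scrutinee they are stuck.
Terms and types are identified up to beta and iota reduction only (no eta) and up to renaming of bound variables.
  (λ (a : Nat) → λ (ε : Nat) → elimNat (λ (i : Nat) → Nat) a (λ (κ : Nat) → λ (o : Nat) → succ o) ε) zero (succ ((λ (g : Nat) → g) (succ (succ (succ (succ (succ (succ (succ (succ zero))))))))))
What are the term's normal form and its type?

resulting normal form:
  succ (succ (succ (succ (succ (succ (succ (succ (succ zero))))))))
inferred type:
  Nat
observation: 31 normal-order steps separate the term from its normal form.


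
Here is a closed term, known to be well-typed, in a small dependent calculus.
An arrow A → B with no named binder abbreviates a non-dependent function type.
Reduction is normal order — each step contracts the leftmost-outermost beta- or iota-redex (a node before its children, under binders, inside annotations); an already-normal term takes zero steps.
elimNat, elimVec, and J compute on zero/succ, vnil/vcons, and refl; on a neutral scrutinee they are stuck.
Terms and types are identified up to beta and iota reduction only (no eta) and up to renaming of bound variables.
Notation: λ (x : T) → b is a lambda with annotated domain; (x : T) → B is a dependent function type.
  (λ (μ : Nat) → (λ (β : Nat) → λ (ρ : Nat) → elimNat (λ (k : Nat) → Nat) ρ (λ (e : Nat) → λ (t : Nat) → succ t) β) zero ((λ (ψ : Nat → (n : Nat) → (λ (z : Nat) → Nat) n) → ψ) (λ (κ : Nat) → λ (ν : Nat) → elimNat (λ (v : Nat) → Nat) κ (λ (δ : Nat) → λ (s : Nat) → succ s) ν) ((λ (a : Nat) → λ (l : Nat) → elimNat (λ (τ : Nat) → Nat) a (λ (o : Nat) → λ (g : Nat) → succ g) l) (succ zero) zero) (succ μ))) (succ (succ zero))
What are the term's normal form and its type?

reduced normal form:
  succ (succ (succ (succ zero)))
the term's type:
  Nat
observation: contracting a beta-redex first, the term normalizes in 20 steps.


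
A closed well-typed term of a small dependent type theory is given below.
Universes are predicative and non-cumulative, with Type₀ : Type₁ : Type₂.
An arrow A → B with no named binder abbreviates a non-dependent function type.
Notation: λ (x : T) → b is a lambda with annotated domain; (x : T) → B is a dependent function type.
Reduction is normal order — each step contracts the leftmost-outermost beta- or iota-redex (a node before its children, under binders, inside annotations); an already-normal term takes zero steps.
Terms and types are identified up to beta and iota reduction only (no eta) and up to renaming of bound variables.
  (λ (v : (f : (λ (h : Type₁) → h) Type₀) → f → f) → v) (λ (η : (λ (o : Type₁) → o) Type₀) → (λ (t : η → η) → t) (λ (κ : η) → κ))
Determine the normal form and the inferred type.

reduced normal form:
  λ (v : Type₀) → λ (f : v) → f
the term's type:
  (v : Type₀) → v → v


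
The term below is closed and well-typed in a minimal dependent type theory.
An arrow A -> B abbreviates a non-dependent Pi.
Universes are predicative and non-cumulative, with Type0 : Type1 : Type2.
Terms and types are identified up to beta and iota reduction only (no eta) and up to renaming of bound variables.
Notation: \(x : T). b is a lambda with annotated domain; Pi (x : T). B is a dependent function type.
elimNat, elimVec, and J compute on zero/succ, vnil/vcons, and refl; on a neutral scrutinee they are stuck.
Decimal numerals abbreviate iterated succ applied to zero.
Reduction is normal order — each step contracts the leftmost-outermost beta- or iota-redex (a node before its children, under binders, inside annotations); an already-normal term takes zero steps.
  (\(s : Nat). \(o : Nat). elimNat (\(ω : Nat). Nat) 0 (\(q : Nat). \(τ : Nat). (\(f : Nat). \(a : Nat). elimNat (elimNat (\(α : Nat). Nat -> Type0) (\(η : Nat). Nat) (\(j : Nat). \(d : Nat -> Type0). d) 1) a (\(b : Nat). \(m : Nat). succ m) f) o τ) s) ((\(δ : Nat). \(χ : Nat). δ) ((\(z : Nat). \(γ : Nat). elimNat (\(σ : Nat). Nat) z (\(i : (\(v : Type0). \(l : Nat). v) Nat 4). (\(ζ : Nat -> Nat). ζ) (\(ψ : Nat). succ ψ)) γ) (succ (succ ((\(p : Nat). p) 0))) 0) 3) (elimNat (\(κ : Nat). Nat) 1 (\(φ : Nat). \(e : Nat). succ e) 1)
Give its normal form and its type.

reduced normal form:
  4
the term's type:
  Nat
observation: contracting a beta-redex first, the term normalizes in 32 steps.


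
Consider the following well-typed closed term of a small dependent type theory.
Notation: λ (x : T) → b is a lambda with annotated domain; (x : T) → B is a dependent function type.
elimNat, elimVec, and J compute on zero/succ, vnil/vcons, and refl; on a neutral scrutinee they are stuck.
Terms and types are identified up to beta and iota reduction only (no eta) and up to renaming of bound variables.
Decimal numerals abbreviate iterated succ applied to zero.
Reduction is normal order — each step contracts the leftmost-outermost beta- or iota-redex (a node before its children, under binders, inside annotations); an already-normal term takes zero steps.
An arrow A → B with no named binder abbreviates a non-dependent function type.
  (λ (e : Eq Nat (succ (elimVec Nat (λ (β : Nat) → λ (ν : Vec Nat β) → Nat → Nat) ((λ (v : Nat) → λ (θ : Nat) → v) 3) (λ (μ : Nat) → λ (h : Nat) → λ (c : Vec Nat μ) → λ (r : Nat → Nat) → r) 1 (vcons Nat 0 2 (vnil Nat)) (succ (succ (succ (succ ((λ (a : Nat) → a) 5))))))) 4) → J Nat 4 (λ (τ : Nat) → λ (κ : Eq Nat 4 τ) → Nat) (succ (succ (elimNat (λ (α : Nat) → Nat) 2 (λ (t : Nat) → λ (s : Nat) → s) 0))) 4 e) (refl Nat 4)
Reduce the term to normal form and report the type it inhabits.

reduced normal form:
  4
inferred type:
  Nat
observation: the first redex contracted is a beta-redex; the normal form is reached in 3 normal-order steps.


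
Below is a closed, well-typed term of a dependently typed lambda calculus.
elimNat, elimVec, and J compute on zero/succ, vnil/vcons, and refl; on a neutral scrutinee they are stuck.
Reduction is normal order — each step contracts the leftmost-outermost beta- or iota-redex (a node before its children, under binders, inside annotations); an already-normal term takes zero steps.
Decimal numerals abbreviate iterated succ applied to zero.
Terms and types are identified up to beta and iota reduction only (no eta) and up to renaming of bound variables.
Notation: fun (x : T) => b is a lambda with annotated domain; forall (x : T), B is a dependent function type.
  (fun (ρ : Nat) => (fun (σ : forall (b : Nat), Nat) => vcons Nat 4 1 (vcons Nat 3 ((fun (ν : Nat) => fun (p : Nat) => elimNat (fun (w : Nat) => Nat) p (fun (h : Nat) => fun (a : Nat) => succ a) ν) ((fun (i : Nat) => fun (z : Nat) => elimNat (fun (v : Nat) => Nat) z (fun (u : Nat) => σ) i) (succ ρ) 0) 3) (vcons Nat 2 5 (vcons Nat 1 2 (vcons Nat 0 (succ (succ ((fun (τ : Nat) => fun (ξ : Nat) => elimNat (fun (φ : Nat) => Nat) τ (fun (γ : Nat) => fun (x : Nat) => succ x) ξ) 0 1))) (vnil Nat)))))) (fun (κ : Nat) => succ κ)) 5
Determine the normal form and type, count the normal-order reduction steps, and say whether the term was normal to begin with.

reduced normal form:
  vcons Nat 4 1 (vcons Nat 3 9 (vcons Nat 2 5 (vcons Nat 1 2 (vcons Nat 0 3 (vnil Nat)))))
the term's type:
  Vec Nat 5
reduction steps (normal order): 50
already normal: no
first redex: a beta-redex


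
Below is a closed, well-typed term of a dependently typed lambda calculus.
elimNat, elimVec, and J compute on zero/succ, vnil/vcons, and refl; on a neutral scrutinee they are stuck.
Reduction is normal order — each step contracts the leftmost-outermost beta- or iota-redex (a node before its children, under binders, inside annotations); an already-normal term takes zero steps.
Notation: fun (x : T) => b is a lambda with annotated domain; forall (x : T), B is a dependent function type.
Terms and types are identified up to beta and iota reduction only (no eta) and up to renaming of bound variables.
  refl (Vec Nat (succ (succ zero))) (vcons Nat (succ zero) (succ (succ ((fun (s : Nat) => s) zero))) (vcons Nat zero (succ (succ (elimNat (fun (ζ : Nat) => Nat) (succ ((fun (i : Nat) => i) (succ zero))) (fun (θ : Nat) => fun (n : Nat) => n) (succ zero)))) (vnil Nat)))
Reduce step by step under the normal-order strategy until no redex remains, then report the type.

normal-order reduction:
  refl (Vec Nat (succ (succ zero))) (vcons Nat (succ zero) (succ (succ ((fun (s : Nat) => s) zero))) (vcons Nat zero (succ (succ (elimNat (fun (ζ : Nat) => Nat) (succ ((fun (i : Nat) => i) (succ zero))) (fun (θ : Nat) => fun (n : Nat) => n) (succ zero)))) (vnil Nat)))
  ~> refl (Vec Nat (succ (succ zero))) (vcons Nat (succ zero) (succ (succ zero)) (vcons Nat zero (succ (succ (elimNat (fun (s : Nat) => Nat) (succ ((fun (ζ : Nat) => ζ) (succ zero))) (fun (i : Nat) => fun (θ : Nat) => θ) (succ zero)))) (vnil Nat)))
  ~> refl (Vec Nat (succ (succ zero))) (vcons Nat (succ zero) (succ (succ zero)) (vcons Nat zero (succ (succ ((fun (s : Nat) => fun (ζ : Nat) => ζ) zero (elimNat (fun (i : Nat) => Nat) (succ ((fun (θ : Nat) => θ) (succ zero))) (fun (n : Nat) => fun (v : Nat) => v) zero)))) (vnil Nat)))
  ~> refl (Vec Nat (succ (succ zero))) (vcons Nat (succ zero) (succ (succ zero)) (vcons Nat zero (succ (succ ((fun (s : Nat) => s) (elimNat (fun (ζ : Nat) => Nat) (succ ((fun (i : Nat) => i) (succ zero))) (fun (θ : Nat) => fun (n : Nat) => n) zero)))) (vnil Nat)))
  ~> refl (Vec Nat (succ (succ zero))) (vcons Nat (succ zero) (succ (succ zero)) (vcons Nat zero (succ (succ (elimNat (fun (s : Nat) => Nat) (succ ((fun (ζ : Nat) => ζ) (succ zero))) (fun (i : Nat) => fun (θ : Nat) => θ) zero))) (vnil Nat)))
  ~> refl (Vec Nat (succ (succ zero))) (vcons Nat (succ zero) (succ (succ zero)) (vcons Nat zero (succ (succ (succ ((fun (s : Nat) => s) (succ zero))))) (vnil Nat)))
  ~> refl (Vec Nat (succ (succ zero))) (vcons Nat (succ zero) (succ (succ zero)) (vcons Nat zero (succ (succ (succ (succ zero)))) (vnil Nat)))
the term's type:
  Eq (Vec Nat (succ (succ zero))) (vcons Nat (succ zero) (succ (succ zero)) (vcons Nat zero (succ (succ (succ (succ zero)))) (vnil Nat))) (vcons Nat (succ zero) (succ (succ zero)) (vcons Nat zero (succ (succ (succ (succ zero)))) (vnil Nat)))


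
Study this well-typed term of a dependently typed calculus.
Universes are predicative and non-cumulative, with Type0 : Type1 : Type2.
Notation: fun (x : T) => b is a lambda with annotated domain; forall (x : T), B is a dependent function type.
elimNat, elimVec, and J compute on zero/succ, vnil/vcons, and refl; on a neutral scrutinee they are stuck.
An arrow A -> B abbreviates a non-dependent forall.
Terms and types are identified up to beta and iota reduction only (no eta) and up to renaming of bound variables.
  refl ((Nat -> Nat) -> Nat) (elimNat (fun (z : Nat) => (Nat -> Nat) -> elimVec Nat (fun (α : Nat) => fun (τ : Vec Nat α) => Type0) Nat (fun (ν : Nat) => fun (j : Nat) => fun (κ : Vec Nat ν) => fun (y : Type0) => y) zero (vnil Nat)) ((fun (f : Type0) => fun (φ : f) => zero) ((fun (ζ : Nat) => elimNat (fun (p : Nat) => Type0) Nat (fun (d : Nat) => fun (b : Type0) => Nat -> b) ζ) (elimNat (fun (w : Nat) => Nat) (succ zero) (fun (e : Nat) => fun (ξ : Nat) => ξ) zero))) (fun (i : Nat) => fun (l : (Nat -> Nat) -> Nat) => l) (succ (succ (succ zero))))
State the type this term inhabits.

the term's type:
  Eq ((Nat -> Nat) -> Nat) (fun (z : Nat -> Nat) => zero) (fun (α : Nat -> Nat) => zero)


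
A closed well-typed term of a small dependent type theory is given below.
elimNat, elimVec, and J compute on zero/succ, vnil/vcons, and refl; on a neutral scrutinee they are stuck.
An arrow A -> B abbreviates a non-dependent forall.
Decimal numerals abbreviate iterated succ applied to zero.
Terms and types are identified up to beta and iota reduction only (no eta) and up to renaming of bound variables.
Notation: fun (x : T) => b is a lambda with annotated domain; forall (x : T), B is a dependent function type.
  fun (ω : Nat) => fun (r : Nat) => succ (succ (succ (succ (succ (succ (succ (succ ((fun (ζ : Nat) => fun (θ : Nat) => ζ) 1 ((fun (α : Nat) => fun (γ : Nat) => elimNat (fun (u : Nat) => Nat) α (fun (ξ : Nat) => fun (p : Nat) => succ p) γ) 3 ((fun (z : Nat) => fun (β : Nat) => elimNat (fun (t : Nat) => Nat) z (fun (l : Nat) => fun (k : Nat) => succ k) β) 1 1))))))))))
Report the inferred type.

the term's type:
  Nat -> Nat -> Nat


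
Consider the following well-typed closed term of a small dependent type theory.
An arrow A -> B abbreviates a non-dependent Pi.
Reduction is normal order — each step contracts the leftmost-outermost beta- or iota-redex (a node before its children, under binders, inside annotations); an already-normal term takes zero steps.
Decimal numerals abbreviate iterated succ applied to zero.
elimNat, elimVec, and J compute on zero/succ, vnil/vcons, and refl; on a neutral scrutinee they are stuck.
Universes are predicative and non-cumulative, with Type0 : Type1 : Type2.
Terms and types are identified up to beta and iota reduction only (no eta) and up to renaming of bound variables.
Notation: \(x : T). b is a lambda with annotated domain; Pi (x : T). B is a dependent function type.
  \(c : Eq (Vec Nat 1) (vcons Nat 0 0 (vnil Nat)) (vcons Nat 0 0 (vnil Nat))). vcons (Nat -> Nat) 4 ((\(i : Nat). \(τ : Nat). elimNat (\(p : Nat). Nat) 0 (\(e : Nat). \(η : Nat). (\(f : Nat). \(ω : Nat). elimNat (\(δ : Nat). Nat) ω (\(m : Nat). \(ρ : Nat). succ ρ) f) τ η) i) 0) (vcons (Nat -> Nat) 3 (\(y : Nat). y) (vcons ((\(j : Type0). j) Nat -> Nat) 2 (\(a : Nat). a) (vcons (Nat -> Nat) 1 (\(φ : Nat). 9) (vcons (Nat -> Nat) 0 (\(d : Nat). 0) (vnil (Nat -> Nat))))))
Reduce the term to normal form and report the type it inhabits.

reduced normal form:
  \(c : Eq (Vec Nat 1) (vcons Nat 0 0 (vnil Nat)) (vcons Nat 0 0 (vnil Nat))). vcons (Nat -> Nat) 4 (\(i : Nat). 0) (vcons (Nat -> Nat) 3 (\(τ : Nat). τ) (vcons (Nat -> Nat) 2 (\(p : Nat). p) (vcons (Nat -> Nat) 1 (\(e : Nat). 9) (vcons (Nat -> Nat) 0 (\(η : Nat). 0) (vnil (Nat -> Nat))))))
type:
  Eq (Vec Nat 1) (vcons Nat 0 0 (vnil Nat)) (vcons Nat 0 0 (vnil Nat)) -> Vec (Nat -> Nat) 5
observation: 3 normal-order steps separate the term from its normal form.


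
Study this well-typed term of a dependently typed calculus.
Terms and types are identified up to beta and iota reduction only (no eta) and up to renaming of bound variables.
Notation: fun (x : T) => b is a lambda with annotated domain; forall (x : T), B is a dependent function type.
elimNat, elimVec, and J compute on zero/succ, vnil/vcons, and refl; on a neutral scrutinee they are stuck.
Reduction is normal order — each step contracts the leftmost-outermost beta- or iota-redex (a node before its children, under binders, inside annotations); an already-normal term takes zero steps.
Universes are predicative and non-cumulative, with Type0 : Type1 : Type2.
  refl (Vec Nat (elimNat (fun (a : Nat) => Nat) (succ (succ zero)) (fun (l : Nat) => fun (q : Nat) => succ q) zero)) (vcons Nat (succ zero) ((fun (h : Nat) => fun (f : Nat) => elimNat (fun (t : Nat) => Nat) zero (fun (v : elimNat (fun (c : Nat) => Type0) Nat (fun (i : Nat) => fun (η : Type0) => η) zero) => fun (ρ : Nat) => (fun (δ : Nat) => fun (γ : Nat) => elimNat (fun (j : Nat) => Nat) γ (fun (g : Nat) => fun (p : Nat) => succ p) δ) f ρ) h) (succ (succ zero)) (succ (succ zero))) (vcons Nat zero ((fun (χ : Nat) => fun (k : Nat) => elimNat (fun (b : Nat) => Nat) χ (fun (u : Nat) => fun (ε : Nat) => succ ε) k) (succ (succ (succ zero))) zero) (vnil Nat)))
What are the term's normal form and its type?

normal form:
  refl (Vec Nat (succ (succ zero))) (vcons Nat (succ zero) (succ (succ (succ (succ zero)))) (vcons Nat zero (succ (succ (succ zero))) (vnil Nat)))
inferred type:
  Eq (Vec Nat (succ (succ zero))) (vcons Nat (succ zero) (succ (succ (succ (succ zero)))) (vcons Nat zero (succ (succ (succ zero))) (vnil Nat))) (vcons Nat (succ zero) (succ (succ (succ (succ zero)))) (vcons Nat zero (succ (succ (succ zero))) (vnil Nat)))


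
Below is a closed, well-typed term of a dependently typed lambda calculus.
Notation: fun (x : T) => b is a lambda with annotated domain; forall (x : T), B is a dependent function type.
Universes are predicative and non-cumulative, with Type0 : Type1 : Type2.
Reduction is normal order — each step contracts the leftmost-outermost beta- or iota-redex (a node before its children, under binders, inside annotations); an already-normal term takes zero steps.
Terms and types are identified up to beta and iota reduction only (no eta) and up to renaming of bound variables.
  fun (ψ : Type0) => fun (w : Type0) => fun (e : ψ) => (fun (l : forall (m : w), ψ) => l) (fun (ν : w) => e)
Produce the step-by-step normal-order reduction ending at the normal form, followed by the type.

reduction (normal order):
  fun (ψ : Type0) => fun (w : Type0) => fun (e : ψ) => (fun (l : forall (m : w), ψ) => l) (fun (ν : w) => e)
  ~> fun (ψ : Type0) => fun (w : Type0) => fun (e : ψ) => fun (l : w) => e
inferred type:
  forall (ψ : Type0), forall (w : Type0), forall (e : ψ), forall (l : w), ψ


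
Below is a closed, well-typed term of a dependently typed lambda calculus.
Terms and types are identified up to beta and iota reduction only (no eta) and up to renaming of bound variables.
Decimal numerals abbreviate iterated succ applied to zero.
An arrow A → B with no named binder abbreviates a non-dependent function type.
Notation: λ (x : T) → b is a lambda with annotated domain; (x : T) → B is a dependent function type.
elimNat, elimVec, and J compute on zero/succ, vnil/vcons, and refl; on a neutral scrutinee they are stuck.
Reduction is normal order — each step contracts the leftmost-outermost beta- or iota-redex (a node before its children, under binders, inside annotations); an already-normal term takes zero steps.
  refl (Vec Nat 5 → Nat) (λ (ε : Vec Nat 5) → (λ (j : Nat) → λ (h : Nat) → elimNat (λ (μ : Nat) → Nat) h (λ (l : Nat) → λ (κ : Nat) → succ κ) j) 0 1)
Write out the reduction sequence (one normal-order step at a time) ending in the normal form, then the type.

reduction (normal order):
  refl (Vec Nat 5 → Nat) (λ (ε : Vec Nat 5) → (λ (j : Nat) → λ (h : Nat) → elimNat (λ (μ : Nat) → Nat) h (λ (l : Nat) → λ (κ : Nat) → succ κ) j) 0 1)
  ~> refl (Vec Nat 5 → Nat) (λ (ε : Vec Nat 5) → (λ (j : Nat) → elimNat (λ (h : Nat) → Nat) j (λ (μ : Nat) → λ (l : Nat) → succ l) 0) 1)
  ~> refl (Vec Nat 5 → Nat) (λ (ε : Vec Nat 5) → elimNat (λ (j : Nat) → Nat) 1 (λ (h : Nat) → λ (μ : Nat) → succ μ) 0)
  ~> refl (Vec Nat 5 → Nat) (λ (ε : Vec Nat 5) → 1)
the term's type:
  Eq (Vec Nat 5 → Nat) (λ (ε : Vec Nat 5) → 1) (λ (j : Vec Nat 5) → 1)


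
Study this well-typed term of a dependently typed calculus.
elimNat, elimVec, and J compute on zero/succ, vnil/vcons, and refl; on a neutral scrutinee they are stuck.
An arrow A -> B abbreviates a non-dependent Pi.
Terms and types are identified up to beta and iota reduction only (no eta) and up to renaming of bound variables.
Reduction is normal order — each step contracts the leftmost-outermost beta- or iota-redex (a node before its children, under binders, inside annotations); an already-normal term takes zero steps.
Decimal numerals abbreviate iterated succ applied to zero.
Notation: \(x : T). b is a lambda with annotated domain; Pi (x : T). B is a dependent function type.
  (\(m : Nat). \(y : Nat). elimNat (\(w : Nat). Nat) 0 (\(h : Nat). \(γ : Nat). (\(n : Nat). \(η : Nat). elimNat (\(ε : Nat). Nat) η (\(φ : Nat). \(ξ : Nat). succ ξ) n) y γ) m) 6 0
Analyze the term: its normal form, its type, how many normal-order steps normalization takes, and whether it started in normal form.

reduced normal form:
  0
type:
  Nat
steps to reach normal form (normal order): 39
started in normal form: no
first contracted redex: a beta-redex


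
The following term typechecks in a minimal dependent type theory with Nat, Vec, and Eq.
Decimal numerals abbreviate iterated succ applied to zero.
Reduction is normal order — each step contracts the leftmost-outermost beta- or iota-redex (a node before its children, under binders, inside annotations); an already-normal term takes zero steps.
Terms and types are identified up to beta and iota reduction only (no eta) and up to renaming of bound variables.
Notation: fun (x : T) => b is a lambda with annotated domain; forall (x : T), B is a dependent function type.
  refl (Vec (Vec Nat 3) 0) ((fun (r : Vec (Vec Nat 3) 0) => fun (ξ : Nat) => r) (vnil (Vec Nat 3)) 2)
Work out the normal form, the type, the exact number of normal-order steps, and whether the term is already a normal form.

reduced normal form:
  refl (Vec (Vec Nat 3) 0) (vnil (Vec Nat 3))
inferred type:
  Eq (Vec (Vec Nat 3) 0) (vnil (Vec Nat 3)) (vnil (Vec Nat 3))
steps to reach normal form (normal order): 2
already normal: no
first redex: a beta-redex


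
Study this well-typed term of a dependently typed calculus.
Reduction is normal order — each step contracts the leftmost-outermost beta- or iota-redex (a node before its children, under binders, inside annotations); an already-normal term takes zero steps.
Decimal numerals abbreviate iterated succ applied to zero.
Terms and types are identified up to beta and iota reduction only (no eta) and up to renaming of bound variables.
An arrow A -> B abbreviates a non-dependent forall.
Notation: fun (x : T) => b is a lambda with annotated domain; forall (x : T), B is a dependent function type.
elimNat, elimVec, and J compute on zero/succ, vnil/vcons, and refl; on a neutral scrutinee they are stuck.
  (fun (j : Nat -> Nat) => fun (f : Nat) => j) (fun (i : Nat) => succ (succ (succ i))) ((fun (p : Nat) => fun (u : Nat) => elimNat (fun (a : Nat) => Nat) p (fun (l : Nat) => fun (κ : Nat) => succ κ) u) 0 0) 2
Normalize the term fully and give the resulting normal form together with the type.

resulting normal form:
  5
the term's type:
  Nat
observation: reduction starts at a beta-redex, and 3 normal-order steps reach the normal form.


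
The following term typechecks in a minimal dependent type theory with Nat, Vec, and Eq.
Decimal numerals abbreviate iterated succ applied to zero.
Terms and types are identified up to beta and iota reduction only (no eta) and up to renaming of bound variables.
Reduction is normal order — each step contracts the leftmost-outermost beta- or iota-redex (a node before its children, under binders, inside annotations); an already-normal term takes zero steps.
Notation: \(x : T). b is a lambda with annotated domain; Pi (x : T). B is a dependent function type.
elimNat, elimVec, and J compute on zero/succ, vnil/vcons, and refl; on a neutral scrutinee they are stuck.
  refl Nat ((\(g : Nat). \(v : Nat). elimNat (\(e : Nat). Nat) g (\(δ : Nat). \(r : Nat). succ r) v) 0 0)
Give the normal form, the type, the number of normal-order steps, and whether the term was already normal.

reduced normal form:
  refl Nat 0
type:
  Eq Nat 0 0
normal-order step count: 3
started in normal form: no
first contracted redex: a beta-redex


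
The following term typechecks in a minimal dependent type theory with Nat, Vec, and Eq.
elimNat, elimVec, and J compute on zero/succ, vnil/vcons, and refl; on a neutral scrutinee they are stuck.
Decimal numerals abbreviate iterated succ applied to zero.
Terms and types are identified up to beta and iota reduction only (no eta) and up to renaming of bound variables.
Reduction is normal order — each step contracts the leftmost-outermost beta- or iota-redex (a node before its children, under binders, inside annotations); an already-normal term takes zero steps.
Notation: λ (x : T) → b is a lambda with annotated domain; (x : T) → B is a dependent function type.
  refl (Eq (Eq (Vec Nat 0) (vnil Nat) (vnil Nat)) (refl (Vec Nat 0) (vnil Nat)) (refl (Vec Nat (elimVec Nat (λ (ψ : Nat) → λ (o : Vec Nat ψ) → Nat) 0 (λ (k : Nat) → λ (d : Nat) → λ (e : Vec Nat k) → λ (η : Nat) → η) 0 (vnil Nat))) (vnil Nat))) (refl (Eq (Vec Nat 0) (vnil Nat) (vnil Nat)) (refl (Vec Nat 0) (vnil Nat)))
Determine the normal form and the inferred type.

reduced normal form:
  refl (Eq (Eq (Vec Nat 0) (vnil Nat) (vnil Nat)) (refl (Vec Nat 0) (vnil Nat)) (refl (Vec Nat 0) (vnil Nat))) (refl (Eq (Vec Nat 0) (vnil Nat) (vnil Nat)) (refl (Vec Nat 0) (vnil Nat)))
type:
  Eq (Eq (Eq (Vec Nat 0) (vnil Nat) (vnil Nat)) (refl (Vec Nat 0) (vnil Nat)) (refl (Vec Nat 0) (vnil Nat))) (refl (Eq (Vec Nat 0) (vnil Nat) (vnil Nat)) (refl (Vec Nat 0) (vnil Nat))) (refl (Eq (Vec Nat 0) (vnil Nat) (vnil Nat)) (refl (Vec Nat 0) (vnil Nat)))
observation: 1 normal-order step separate the term from its normal form.


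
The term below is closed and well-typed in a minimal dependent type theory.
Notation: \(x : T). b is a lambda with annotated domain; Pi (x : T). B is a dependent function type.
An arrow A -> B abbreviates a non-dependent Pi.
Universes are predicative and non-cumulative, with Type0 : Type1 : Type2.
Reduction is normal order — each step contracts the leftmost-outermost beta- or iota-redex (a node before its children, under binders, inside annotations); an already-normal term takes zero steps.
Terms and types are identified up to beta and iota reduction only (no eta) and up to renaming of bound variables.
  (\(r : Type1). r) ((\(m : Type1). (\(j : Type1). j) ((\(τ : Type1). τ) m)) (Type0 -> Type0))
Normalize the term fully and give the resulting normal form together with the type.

resulting normal form:
  Type0 -> Type0
the term's type:
  Type1


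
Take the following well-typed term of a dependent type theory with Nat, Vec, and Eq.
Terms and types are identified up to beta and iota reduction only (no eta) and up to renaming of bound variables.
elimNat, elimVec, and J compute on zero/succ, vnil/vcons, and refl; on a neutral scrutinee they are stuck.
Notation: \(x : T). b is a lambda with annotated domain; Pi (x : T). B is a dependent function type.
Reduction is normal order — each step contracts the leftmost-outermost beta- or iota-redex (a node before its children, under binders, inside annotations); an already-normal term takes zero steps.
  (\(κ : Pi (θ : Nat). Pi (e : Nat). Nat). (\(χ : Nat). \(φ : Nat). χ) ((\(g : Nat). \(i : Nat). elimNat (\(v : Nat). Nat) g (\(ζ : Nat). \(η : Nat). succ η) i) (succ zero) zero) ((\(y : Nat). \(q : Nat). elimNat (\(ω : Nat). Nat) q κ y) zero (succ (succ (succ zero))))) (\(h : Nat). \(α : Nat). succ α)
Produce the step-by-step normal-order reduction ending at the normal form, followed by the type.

reduction (normal order):
  (\(κ : Pi (θ : Nat). Pi (e : Nat). Nat). (\(χ : Nat). \(φ : Nat). χ) ((\(g : Nat). \(i : Nat). elimNat (\(v : Nat). Nat) g (\(ζ : Nat). \(η : Nat). succ η) i) (succ zero) zero) ((\(y : Nat). \(q : Nat). elimNat (\(ω : Nat). Nat) q κ y) zero (succ (succ (succ zero))))) (\(h : Nat). \(α : Nat). succ α)
  ~> (\(κ : Nat). \(θ : Nat). κ) ((\(e : Nat). \(χ : Nat). elimNat (\(φ : Nat). Nat) e (\(g : Nat). \(i : Nat). succ i) χ) (succ zero) zero) ((\(v : Nat). \(ζ : Nat). elimNat (\(η : Nat). Nat) ζ (\(y : Nat). \(q : Nat). succ q) v) zero (succ (succ (succ zero))))
  ~> (\(κ : Nat). (\(θ : Nat). \(e : Nat). elimNat (\(χ : Nat). Nat) θ (\(φ : Nat). \(g : Nat). succ g) e) (succ zero) zero) ((\(i : Nat). \(v : Nat). elimNat (\(ζ : Nat). Nat) v (\(η : Nat). \(y : Nat). succ y) i) zero (succ (succ (succ zero))))
  ~> (\(κ : Nat). \(θ : Nat). elimNat (\(e : Nat). Nat) κ (\(χ : Nat). \(φ : Nat). succ φ) θ) (succ zero) zero
  ~> (\(κ : Nat). elimNat (\(θ : Nat). Nat) (succ zero) (\(e : Nat). \(χ : Nat). succ χ) κ) zero
  ~> elimNat (\(κ : Nat). Nat) (succ zero) (\(θ : Nat). \(e : Nat). succ e) zero
  ~> succ zero
the term's type:
  Nat
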